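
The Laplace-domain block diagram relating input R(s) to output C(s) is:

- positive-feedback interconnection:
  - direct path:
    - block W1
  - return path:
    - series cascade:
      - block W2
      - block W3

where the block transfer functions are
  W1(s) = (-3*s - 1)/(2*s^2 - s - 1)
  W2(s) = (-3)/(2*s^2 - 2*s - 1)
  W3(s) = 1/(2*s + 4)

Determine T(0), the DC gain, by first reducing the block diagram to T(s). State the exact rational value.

Reducing step by step:

[1] combine W2, W3 in series, giving (-3)/(4*s^3 + 4*s^2 - 10*s - 4)
[2] collapse the loop (W1 forward, (W2*W3) return), giving (-12*s^4 - 16*s^3 + 26*s^2 + 22*s + 4)/(8*s^5 + 4*s^4 - 28*s^3 - 2*s^2 + 5*s + 1)
Step 2 gives the overall T(s). Then T(0) = 4/1 = 4.

Answer: 4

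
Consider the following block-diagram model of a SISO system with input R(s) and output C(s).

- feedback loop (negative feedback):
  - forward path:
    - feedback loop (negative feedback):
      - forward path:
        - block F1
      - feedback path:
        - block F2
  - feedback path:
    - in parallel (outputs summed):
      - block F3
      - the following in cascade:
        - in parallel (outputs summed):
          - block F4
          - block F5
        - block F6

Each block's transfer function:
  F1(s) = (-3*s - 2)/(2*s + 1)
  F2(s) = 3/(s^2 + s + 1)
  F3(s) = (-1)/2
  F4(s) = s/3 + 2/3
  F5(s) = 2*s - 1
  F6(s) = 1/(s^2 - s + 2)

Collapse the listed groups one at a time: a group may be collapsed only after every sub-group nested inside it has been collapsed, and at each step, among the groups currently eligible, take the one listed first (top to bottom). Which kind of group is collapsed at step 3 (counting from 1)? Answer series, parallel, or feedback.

(1) reduce the feedback loop with forward F1 and return F2
(2) parallel reduction of F4, F5
(3) cascade (F4+F5), F6
(4) add F3, ((F4+F5)*F6) (parallel)
(5) close the feedback loop around [F1/(1+F1*F2)], (F3+((F4+F5)*F6))
Step 3: series.

Hence the answer: series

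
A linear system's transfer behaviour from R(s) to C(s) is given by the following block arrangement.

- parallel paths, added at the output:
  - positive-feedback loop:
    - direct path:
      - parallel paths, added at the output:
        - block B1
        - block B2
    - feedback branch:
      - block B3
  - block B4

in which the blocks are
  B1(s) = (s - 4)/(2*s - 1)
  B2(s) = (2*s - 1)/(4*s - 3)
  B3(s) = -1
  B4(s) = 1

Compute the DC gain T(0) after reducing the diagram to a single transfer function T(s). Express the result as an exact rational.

Step 1: parallel reduction of B1, B2 gives (8*s^2 - 23*s + 13)/(8*s^2 - 10*s + 3)
Step 2: collapse the loop ((B1+B2) forward, B3 return) gives (8*s^2 - 23*s + 13)/(16*s^2 - 33*s + 16)
Step 3: combine [(B1+B2)/(1-(B1+B2)*B3)], B4 in parallel gives (24*s^2 - 56*s + 29)/(16*s^2 - 33*s + 16)
DC gain: substitute s = 0 into T(s) from step 3: T(0) = 29/16.

Therefore the answer is 29/16.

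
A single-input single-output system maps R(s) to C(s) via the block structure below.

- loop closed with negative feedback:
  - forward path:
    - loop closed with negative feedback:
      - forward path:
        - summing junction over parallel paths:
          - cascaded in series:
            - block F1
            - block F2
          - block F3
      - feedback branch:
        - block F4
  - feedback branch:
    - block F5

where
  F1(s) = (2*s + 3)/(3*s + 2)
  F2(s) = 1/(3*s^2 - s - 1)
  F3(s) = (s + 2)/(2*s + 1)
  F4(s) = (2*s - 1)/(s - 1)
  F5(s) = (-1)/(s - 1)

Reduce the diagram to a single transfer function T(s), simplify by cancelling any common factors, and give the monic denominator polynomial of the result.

Answer: s^4 + 19*s^3/12 + s^2/12 - 17*s/36 - 1/9

Working:
(1) series reduction of F1, F2: (2*s + 3)/(9*s^3 + 3*s^2 - 5*s - 2)
(2) add (F1*F2), F3 (parallel): (9*s^4 + 21*s^3 + 5*s^2 - 4*s - 1)/(18*s^4 + 15*s^3 - 7*s^2 - 9*s - 2)
(3) collapse the loop (((F1*F2)+F3) forward, F4 return): (9*s^5 + 12*s^4 - 16*s^3 - 9*s^2 + 3*s + 1)/(36*s^5 + 30*s^4 - 33*s^3 - 15*s^2 + 9*s + 3)
(4) close the feedback loop around [((F1*F2)+F3)/(1+((F1*F2)+F3)*F4)], F5: (9*s^4 + 21*s^3 + 5*s^2 - 4*s - 1)/(36*s^4 + 57*s^3 + 3*s^2 - 17*s - 4)
The result of step 4 is T(s) in lowest terms. Its denominator has leading coefficient 36; dividing the denominator through by 36 makes it monic.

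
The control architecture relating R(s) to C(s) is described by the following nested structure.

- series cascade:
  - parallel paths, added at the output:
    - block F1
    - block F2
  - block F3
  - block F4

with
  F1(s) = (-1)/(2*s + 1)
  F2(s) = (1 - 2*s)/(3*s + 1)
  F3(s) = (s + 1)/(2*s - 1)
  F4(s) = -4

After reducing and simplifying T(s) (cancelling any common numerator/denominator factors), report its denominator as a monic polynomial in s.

Reducing step by step:

1. add F1, F2 (parallel), giving (-4*s^2 - 3*s)/(6*s^2 + 5*s + 1)
2. reduce the series chain (F1+F2), F3, F4, giving (16*s^3 + 28*s^2 + 12*s)/(12*s^3 + 4*s^2 - 3*s - 1)
Step 2 gives the fully reduced T(s), with no common factor left to cancel. The denominator's leading coefficient is 12, so divide each of its coefficients by 12 to get the monic form.

Answer: s^3 + s^2/3 - s/4 - 1/12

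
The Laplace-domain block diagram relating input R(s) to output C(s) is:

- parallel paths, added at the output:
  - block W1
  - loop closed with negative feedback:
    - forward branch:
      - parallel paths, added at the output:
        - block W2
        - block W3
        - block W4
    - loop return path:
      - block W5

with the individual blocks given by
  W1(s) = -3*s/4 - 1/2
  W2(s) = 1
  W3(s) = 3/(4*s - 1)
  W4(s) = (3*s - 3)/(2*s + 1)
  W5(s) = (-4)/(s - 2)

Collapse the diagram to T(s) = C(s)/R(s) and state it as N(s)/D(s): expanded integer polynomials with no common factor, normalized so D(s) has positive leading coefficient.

Step 1: add W2, W3, W4 (parallel) gives (20*s^2 - 7*s + 5)/(8*s^2 + 2*s - 1)
Step 2: apply the feedback formula to (W2+W3+W4), W5 gives (20*s^3 - 47*s^2 + 19*s - 10)/(8*s^3 - 94*s^2 + 23*s - 18)
Step 3: sum the parallel branches W1, [(W2+W3+W4)/(1+(W2+W3+W4)*W5)], giving the overall T(s)

Hence the answer: (-24*s^4 + 346*s^3 - 69*s^2 + 84*s - 4)/(32*s^3 - 376*s^2 + 92*s - 72)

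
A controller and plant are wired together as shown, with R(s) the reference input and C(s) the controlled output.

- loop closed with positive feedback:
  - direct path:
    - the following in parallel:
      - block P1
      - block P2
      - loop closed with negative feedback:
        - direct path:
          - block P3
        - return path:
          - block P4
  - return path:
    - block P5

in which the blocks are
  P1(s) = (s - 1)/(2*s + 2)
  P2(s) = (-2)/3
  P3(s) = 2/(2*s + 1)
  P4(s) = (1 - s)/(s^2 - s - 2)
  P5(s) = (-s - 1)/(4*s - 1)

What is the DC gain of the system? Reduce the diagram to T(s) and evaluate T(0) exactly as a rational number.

[1] feedback reduction of P3, P4, giving (2*s^2 - 2*s - 4)/(2*s^3 - s^2 - 7*s)
[2] add P1, P2, [P3/(1+P3*P4)] (parallel), giving (-2*s^4 - s^3 + 14*s^2 + 13*s - 24)/(12*s^4 + 6*s^3 - 48*s^2 - 42*s)
[3] apply the feedback formula to (P1+P2+[P3/(1+P3*P4)]), P5, giving (-8*s^5 - 2*s^4 + 57*s^3 + 38*s^2 - 109*s + 24)/(46*s^5 + 9*s^4 - 185*s^3 - 93*s^2 + 31*s - 24)
DC gain: substitute s = 0 into T(s) from step 3: T(0) = 24/(-24) = -1.

Final answer: -1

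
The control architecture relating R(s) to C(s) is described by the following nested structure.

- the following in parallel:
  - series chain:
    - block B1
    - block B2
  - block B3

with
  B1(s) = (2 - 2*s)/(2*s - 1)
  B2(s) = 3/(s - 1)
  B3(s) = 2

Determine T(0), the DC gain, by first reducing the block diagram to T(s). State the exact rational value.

1. reduce the series chain B1, B2 = (-6)/(2*s - 1)
2. add (B1*B2), B3 (parallel) = (4*s - 8)/(2*s - 1)
The step-2 result is T(s). Setting s = 0: T(0) = -8/(-1) = 8.

Hence the answer: 8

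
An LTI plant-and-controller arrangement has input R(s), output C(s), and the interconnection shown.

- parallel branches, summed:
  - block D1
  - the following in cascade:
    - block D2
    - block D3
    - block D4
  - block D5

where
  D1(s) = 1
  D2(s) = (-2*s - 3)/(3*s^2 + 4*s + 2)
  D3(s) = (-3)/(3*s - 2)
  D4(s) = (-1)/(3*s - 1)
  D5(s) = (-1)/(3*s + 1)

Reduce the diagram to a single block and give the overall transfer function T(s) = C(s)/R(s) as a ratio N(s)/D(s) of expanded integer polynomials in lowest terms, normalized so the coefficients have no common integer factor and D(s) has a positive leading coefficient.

The answer is (81*s^5 + 27*s^4 - 36*s^3 - 48*s^2 - 21*s - 9)/(81*s^5 + 54*s^4 - 27*s^3 - 42*s^2 + 2*s + 4).

Reasoning:
(1) combine D2, D3, D4 in series = (-6*s - 9)/(27*s^4 + 9*s^3 - 12*s^2 - 10*s + 4)
(2) add D1, (D2*D3*D4), D5 (parallel), which is the overall transfer function T(s) = C(s)/R(s) in lowest terms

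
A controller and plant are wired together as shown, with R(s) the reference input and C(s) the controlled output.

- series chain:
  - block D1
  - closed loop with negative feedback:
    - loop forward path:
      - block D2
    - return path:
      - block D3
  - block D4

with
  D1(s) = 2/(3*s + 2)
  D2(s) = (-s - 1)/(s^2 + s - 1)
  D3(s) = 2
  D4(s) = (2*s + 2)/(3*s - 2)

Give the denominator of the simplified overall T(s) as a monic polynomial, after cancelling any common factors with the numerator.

Reducing step by step:

Step 1. feedback reduction of D2, D3 -> (-s - 1)/(s^2 - s - 3)
Step 2. reduce the series chain D1, [D2/(1+D2*D3)], D4 -> (-4*s^2 - 8*s - 4)/(9*s^4 - 9*s^3 - 31*s^2 + 4*s + 12)
That last expression is T(s), already simplified. Scaling its denominator by 1/9 (the reciprocal of the leading coefficient) yields the monic denominator.

Answer: s^4 - s^3 - 31*s^2/9 + 4*s/9 + 4/3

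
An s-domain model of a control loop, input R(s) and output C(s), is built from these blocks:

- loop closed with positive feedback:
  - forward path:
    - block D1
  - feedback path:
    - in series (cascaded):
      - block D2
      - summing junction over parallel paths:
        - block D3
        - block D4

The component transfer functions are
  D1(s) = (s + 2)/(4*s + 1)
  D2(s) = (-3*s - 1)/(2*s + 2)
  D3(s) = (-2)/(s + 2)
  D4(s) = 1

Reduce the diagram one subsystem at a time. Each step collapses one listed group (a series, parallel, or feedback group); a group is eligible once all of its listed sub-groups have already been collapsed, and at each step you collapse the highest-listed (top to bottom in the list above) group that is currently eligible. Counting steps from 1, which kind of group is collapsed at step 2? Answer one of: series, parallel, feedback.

Answer: series

Working:
Step 1. add D3, D4 (parallel)
Step 2. reduce the series chain D2, (D3+D4)
Step 3. close the feedback loop around D1, (D2*(D3+D4))
At step 2 the group reduced is series.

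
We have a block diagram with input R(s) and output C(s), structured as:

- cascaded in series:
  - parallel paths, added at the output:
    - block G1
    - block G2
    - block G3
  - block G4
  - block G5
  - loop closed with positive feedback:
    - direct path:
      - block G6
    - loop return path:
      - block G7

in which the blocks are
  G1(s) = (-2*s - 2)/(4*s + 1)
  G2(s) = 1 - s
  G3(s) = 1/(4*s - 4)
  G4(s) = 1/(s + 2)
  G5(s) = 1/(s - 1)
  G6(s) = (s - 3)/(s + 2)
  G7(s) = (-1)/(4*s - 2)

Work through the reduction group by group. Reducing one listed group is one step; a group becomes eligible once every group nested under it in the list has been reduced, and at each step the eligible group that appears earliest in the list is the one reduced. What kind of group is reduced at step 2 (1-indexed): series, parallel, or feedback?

Step 1. reduce the parallel group G1, G2, G3
Step 2. close the feedback loop around G6, G7
Step 3. cascade (G1+G2+G3), G4, G5, [G6/(1-G6*G7)]
Step 2 collapses a feedback group.

Final answer: feedback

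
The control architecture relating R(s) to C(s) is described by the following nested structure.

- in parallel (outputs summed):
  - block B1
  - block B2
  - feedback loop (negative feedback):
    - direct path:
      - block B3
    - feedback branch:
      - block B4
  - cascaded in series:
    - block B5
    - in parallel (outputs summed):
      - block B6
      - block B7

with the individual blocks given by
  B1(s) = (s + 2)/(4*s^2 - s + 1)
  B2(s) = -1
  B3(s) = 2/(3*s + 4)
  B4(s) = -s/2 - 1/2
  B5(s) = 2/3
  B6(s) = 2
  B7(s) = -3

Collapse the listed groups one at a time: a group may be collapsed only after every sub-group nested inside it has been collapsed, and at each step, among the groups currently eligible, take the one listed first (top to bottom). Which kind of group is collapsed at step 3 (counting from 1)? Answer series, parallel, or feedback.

[1] collapse the loop (B3 forward, B4 return)
[2] parallel reduction of B6, B7
[3] cascade B5, (B6+B7)
[4] sum the parallel branches B1, B2, [B3/(1+B3*B4)], (B5*(B6+B7))
Step 3 collapses a series group.

Hence the answer: series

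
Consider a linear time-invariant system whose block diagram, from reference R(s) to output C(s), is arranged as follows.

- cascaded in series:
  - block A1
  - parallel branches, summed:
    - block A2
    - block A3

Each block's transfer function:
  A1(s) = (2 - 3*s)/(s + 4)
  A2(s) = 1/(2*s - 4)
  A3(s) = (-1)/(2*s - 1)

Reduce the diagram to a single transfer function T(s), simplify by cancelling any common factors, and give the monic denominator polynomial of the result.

1. reduce the parallel group A2, A3 -> 3/(4*s^2 - 10*s + 4)
2. multiply A1, (A2+A3) (series) -> (6 - 9*s)/(4*s^3 + 6*s^2 - 36*s + 16)
T(s) is the step-2 result (common factors already cancelled). Leading coefficient of the denominator: 4. Divide through by 4 for the monic polynomial.

Answer: s^3 + 3*s^2/2 - 9*s + 4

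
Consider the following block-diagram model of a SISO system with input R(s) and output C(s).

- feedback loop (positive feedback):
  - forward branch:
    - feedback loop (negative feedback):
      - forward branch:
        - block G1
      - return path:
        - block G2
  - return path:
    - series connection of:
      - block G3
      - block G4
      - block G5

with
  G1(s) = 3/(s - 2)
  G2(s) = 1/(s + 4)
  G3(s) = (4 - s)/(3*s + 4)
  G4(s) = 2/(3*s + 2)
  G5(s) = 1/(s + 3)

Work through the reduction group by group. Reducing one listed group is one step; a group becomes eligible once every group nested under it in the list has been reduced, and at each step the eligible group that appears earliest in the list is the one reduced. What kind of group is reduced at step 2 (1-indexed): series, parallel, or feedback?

Step 1: reduce the feedback loop with forward G1 and return G2
Step 2: combine G3, G4, G5 in series
Step 3: reduce the feedback loop with forward [G1/(1+G1*G2)] and return (G3*G4*G5)
So the answer for step 2 is series.

Therefore the answer is series.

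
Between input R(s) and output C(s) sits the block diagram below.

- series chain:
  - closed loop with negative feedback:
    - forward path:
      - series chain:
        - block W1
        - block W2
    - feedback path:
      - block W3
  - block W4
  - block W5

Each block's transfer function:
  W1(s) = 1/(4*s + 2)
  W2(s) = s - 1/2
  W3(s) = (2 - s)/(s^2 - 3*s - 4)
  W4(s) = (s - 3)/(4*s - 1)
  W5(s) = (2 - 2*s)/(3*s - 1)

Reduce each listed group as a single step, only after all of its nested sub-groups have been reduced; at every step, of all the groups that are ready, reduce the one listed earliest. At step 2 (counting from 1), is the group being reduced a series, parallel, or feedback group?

Step 1 - combine W1, W2 in series
Step 2 - reduce the feedback loop with forward (W1*W2) and return W3
Step 3 - cascade [(W1*W2)/(1+(W1*W2)*W3)], W4, W5
The group at step 2 is a feedback group.

Hence the answer: feedback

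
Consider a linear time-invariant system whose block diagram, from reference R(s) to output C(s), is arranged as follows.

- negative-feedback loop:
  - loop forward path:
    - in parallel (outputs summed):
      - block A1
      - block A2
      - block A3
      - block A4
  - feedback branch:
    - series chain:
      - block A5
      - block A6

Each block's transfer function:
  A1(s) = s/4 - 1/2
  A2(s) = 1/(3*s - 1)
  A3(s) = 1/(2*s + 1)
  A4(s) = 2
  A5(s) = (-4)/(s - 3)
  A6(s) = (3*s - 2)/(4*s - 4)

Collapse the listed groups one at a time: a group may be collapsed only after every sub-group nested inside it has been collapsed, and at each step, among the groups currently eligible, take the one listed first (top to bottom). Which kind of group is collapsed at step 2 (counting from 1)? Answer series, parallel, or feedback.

Answer: series

Working:
1. reduce the parallel group A1, A2, A3, A4
2. multiply A5, A6 (series)
3. feedback reduction of (A1+A2+A3+A4), (A5*A6)
Step 2: series.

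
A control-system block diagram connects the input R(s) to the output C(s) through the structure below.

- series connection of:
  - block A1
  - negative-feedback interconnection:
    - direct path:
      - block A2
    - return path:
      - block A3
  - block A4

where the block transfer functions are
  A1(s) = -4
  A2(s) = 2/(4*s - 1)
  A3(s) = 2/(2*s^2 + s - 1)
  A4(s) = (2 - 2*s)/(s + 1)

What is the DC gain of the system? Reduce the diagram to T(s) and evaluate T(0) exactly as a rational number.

(1) collapse the loop (A2 forward, A3 return): (4*s^2 + 2*s - 2)/(8*s^3 + 2*s^2 - 5*s + 5)
(2) multiply A1, [A2/(1+A2*A3)], A4 (series): (32*s^2 - 48*s + 16)/(8*s^3 + 2*s^2 - 5*s + 5)
DC gain: substitute s = 0 into T(s) from step 2: T(0) = 16/5.

Answer: 16/5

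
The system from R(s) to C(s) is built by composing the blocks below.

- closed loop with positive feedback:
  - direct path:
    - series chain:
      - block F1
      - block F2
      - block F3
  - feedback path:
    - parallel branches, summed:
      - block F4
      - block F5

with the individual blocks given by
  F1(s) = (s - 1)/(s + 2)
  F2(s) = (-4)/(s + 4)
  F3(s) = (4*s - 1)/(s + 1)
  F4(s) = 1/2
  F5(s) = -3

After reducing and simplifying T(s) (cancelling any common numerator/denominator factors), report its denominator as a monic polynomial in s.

[1] reduce the series chain F1, F2, F3, giving (-16*s^2 + 20*s - 4)/(s^3 + 7*s^2 + 14*s + 8)
[2] reduce the parallel group F4, F5, giving (-5)/2
[3] collapse the loop ((F1*F2*F3) forward, (F4+F5) return), giving (-16*s^2 + 20*s - 4)/(s^3 - 33*s^2 + 64*s - 2)
T(s) is the step-3 result (common factors already cancelled). Leading coefficient of the denominator: 1, so no rescaling is needed.

Answer: s^3 - 33*s^2 + 64*s - 2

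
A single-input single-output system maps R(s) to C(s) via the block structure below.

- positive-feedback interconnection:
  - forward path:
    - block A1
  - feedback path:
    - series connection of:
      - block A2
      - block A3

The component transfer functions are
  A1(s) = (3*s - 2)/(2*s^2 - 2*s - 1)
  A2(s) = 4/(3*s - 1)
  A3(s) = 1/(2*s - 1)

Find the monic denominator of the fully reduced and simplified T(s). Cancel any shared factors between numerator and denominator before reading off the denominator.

Answer: s^4 - 11*s^3/6 + s^2/2 - 3*s/4 + 7/12

Working:
Step 1 - reduce the series chain A2, A3 -> 4/(6*s^2 - 5*s + 1)
Step 2 - reduce the feedback loop with forward A1 and return (A2*A3) -> (18*s^3 - 27*s^2 + 13*s - 2)/(12*s^4 - 22*s^3 + 6*s^2 - 9*s + 7)
That last expression is T(s), already simplified. Scaling its denominator by 1/12 (the reciprocal of the leading coefficient) yields the monic denominator.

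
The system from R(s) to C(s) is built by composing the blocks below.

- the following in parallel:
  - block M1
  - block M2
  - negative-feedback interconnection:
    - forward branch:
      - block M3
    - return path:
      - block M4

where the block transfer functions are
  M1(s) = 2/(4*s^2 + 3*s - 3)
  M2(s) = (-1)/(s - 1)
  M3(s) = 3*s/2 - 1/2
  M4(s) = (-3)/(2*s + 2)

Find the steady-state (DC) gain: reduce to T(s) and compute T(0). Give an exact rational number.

Step 1. close the feedback loop around M3, M4, giving (-6*s^2 - 4*s + 2)/(5*s - 7)
Step 2. sum the parallel branches M1, M2, [M3/(1+M3*M4)], giving (-24*s^5 - 10*s^4 + 28*s^3 + 27*s^2 - 12*s - 1)/(20*s^4 - 33*s^3 - 23*s^2 + 57*s - 21)
The step-2 result is T(s). Setting s = 0: T(0) = -1/(-21) = 1/21.

Hence the answer: 1/21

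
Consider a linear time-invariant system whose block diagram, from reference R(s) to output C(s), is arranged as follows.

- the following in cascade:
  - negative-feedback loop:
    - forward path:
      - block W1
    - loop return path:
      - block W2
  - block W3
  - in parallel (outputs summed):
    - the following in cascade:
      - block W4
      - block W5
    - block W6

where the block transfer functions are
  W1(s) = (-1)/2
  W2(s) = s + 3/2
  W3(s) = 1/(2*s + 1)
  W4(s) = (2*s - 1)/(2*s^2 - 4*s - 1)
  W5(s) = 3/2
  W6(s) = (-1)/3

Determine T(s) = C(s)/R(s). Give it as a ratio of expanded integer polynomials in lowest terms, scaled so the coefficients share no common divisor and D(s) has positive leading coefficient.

Step 1 - apply the feedback formula to W1, W2 = 2/(2*s - 1)
Step 2 - combine W4, W5 in series = (6*s - 3)/(4*s^2 - 8*s - 2)
Step 3 - sum the parallel branches (W4*W5), W6 = (-4*s^2 + 26*s - 7)/(12*s^2 - 24*s - 6)
Step 4 - reduce the series chain [W1/(1+W1*W2)], W3, ((W4*W5)+W6) - this is the overall T(s), already in the required normalized form

Final answer: (-4*s^2 + 26*s - 7)/(24*s^4 - 48*s^3 - 18*s^2 + 12*s + 3)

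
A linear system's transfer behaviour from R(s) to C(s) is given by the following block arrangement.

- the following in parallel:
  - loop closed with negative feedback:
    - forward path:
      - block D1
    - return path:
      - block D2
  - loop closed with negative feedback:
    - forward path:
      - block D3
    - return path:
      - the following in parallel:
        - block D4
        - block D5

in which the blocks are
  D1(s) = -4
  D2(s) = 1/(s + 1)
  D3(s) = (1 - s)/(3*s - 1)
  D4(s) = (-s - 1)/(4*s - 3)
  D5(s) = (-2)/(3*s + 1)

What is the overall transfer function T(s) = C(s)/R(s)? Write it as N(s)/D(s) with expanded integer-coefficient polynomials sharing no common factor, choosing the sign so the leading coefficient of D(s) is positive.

Step 1. collapse the loop (D1 forward, D2 return) -> (-4*s - 4)/(s - 3)
Step 2. combine D4, D5 in parallel -> (-3*s^2 - 12*s + 5)/(12*s^2 - 5*s - 3)
Step 3. reduce the feedback loop with forward D3 and return (D4+D5) -> (-12*s^3 + 17*s^2 - 2*s - 3)/(39*s^3 - 18*s^2 - 21*s + 8)
Step 4. add [D1/(1+D1*D2)], [D3/(1+D3*(D4+D5))] (parallel): this yields T(s), and no further normalization is needed

Therefore the answer is (-168*s^4 - 31*s^3 + 103*s^2 + 55*s - 23)/(39*s^4 - 135*s^3 + 33*s^2 + 71*s - 24).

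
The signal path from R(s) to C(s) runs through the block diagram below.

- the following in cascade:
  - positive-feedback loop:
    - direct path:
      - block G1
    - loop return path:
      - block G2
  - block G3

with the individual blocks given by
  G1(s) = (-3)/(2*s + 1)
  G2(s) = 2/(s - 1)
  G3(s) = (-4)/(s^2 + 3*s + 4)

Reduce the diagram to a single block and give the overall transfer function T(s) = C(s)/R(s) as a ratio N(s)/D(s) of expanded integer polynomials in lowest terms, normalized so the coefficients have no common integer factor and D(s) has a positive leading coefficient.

Step 1 - feedback reduction of G1, G2, giving (3 - 3*s)/(2*s^2 - s + 5)
Step 2 - cascade [G1/(1-G1*G2)], G3, giving the overall T(s)

Final answer: (12*s - 12)/(2*s^4 + 5*s^3 + 10*s^2 + 11*s + 20)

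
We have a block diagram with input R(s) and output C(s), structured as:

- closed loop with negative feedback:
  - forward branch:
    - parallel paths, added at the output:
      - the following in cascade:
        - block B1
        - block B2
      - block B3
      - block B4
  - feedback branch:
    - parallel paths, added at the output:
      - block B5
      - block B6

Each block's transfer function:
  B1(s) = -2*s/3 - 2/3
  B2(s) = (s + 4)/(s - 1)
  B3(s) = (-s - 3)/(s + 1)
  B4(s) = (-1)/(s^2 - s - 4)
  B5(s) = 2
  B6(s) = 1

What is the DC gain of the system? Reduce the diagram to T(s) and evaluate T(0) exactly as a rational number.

(1) reduce the series chain B1, B2 = (-2*s^2 - 10*s - 8)/(3*s - 3)
(2) combine (B1*B2), B3, B4 in parallel = (-2*s^5 - 13*s^4 - s^3 + 82*s^2 + 95*s - 1)/(3*s^4 - 3*s^3 - 15*s^2 + 3*s + 12)
(3) reduce the parallel group B5, B6 = 3
(4) apply the feedback formula to ((B1*B2)+B3+B4), (B5+B6) = (2*s^5 + 13*s^4 + s^3 - 82*s^2 - 95*s + 1)/(6*s^5 + 36*s^4 + 6*s^3 - 231*s^2 - 288*s - 9)
DC gain: substitute s = 0 into T(s) from step 4: T(0) = 1/(-9) = -1/9.

Therefore the answer is -1/9.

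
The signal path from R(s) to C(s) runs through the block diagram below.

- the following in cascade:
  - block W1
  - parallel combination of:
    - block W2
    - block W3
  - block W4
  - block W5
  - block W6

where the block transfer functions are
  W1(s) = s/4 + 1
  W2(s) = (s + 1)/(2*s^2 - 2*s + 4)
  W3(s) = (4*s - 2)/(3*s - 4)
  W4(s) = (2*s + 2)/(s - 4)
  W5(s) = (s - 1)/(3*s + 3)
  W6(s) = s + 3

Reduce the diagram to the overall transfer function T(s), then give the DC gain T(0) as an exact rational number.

Reducing step by step:

Step 1 - combine W2, W3 in parallel, giving (8*s^3 - 9*s^2 + 19*s - 12)/(6*s^3 - 14*s^2 + 20*s - 16)
Step 2 - series reduction of W1, (W2+W3), W4, W5, W6, giving (8*s^6 + 39*s^5 + 5*s^4 - 39*s^3 + 131*s^2 - 288*s + 144)/(36*s^4 - 228*s^3 + 456*s^2 - 576*s + 384)
DC gain: substitute s = 0 into T(s) from step 2: T(0) = 144/384 = 3/8.

Answer: 3/8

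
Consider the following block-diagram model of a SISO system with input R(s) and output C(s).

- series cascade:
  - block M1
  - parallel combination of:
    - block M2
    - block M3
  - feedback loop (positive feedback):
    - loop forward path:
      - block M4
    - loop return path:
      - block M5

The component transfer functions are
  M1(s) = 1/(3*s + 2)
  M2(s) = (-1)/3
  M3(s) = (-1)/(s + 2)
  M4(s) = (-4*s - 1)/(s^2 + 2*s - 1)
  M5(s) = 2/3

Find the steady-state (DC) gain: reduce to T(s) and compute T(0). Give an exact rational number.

[1] sum the parallel branches M2, M3 -> (-s - 5)/(3*s + 6)
[2] feedback reduction of M4, M5 -> (-12*s - 3)/(3*s^2 + 14*s - 1)
[3] combine M1, (M2+M3), [M4/(1-M4*M5)] in series -> (4*s^2 + 21*s + 5)/(9*s^4 + 66*s^3 + 121*s^2 + 48*s - 4)
DC gain: substitute s = 0 into T(s) from step 3: T(0) = 5/(-4) = -5/4.

Answer: -5/4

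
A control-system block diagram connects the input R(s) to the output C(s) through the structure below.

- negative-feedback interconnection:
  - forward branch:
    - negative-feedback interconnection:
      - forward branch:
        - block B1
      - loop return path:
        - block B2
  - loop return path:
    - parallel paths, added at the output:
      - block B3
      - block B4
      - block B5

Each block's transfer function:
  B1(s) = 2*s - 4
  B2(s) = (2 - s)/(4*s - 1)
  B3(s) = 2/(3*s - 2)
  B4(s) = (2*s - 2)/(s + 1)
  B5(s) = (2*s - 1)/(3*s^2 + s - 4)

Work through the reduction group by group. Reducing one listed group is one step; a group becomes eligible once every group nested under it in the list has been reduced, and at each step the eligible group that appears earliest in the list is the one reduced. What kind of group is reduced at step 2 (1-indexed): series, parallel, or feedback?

Reducing step by step:

(1) feedback reduction of B1, B2
(2) add B3, B4, B5 (parallel)
(3) reduce the feedback loop with forward [B1/(1+B1*B2)] and return (B3+B4+B5)
The group at step 2 is a parallel group.

Answer: parallel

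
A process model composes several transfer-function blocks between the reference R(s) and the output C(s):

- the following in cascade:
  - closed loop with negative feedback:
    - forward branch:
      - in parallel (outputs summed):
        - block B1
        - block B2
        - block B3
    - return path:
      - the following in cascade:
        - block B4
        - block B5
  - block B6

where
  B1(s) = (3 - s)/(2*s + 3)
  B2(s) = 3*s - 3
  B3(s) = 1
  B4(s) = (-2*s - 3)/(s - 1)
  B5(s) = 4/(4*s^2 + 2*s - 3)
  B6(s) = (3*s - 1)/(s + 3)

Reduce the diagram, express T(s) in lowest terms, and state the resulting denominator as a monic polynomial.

Reducing step by step:

Step 1: add B1, B2, B3 (parallel); result (6*s^2 + 4*s - 3)/(2*s + 3)
Step 2: cascade B4, B5; result (-8*s - 12)/(4*s^3 - 2*s^2 - 5*s + 3)
Step 3: feedback reduction of (B1+B2+B3), (B4*B5); result (24*s^5 + 4*s^4 - 50*s^3 + 4*s^2 + 27*s - 9)/(8*s^4 - 40*s^3 - 120*s^2 - 33*s + 45)
Step 4: combine [(B1+B2+B3)/(1+(B1+B2+B3)*(B4*B5))], B6 in series; result (72*s^6 - 12*s^5 - 154*s^4 + 62*s^3 + 77*s^2 - 54*s + 9)/(8*s^5 - 16*s^4 - 240*s^3 - 393*s^2 - 54*s + 135)
The result of step 4 is T(s) in lowest terms. Its denominator has leading coefficient 8; dividing the denominator through by 8 makes it monic.

Answer: s^5 - 2*s^4 - 30*s^3 - 393*s^2/8 - 27*s/4 + 135/8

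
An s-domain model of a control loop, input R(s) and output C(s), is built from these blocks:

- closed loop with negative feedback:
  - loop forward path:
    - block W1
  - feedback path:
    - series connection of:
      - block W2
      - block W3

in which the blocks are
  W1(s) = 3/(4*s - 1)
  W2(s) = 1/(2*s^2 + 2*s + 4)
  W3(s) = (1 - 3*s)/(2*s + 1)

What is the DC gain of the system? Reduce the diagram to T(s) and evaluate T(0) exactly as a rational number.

First reduce the diagram to T(s).

Step 1: series reduction of W2, W3 gives (1 - 3*s)/(4*s^3 + 6*s^2 + 10*s + 4)
Step 2: apply the feedback formula to W1, (W2*W3) gives (12*s^3 + 18*s^2 + 30*s + 12)/(16*s^4 + 20*s^3 + 34*s^2 - 3*s - 1)
DC gain: substitute s = 0 into T(s) from step 2: T(0) = 12/(-1) = -12.

Answer: -12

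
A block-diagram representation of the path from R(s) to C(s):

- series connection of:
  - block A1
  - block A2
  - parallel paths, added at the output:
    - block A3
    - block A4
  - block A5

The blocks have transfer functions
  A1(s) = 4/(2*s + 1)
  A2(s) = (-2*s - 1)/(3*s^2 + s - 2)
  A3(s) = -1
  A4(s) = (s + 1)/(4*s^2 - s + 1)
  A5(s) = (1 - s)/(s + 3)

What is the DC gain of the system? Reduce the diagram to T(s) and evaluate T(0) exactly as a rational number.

Reducing step by step:

[1] sum the parallel branches A3, A4 gives (-4*s^2 + 2*s)/(4*s^2 - s + 1)
[2] combine A1, A2, (A3+A4), A5 in series gives (-16*s^3 + 24*s^2 - 8*s)/(12*s^5 + 37*s^4 - 3*s^3 - 15*s^2 + 7*s - 6)
The step-2 result is T(s). Setting s = 0: T(0) = 0/(-6) = 0.

Answer: 0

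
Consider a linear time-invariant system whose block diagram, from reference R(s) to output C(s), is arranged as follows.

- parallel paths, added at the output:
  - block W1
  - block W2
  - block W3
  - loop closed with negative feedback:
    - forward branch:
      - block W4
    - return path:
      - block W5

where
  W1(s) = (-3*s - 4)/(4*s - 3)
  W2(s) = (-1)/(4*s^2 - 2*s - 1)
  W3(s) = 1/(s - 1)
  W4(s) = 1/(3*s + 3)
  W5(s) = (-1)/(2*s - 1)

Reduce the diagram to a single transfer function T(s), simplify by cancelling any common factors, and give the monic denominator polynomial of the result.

Reducing step by step:

(1) reduce the feedback loop with forward W4 and return W5: (2*s - 1)/(6*s^2 + 3*s - 4)
(2) reduce the parallel group W1, W2, W3, [W4/(1+W4*W5)]: (-72*s^6 + 104*s^5 - 4*s^4 + 11*s^3 - 26*s^2 - 27*s + 19)/(96*s^6 - 168*s^5 - 40*s^4 + 216*s^3 - 103*s^2 - 13*s + 12)
T(s) is the step-2 result (common factors already cancelled). Leading coefficient of the denominator: 96. Divide through by 96 for the monic polynomial.

Answer: s^6 - 7*s^5/4 - 5*s^4/12 + 9*s^3/4 - 103*s^2/96 - 13*s/96 + 1/8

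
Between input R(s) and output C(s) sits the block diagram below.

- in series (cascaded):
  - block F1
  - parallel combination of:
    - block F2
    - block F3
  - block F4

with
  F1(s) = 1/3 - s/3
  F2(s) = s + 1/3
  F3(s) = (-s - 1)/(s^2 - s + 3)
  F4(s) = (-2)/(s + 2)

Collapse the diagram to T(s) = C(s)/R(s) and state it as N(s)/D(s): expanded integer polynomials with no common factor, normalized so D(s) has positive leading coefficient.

Step 1. reduce the parallel group F2, F3, giving (3*s^3 - 2*s^2 + 5*s)/(3*s^2 - 3*s + 9)
Step 2. reduce the series chain F1, (F2+F3), F4, giving the overall T(s)

Answer: (6*s^4 - 10*s^3 + 14*s^2 - 10*s)/(9*s^3 + 9*s^2 + 9*s + 54)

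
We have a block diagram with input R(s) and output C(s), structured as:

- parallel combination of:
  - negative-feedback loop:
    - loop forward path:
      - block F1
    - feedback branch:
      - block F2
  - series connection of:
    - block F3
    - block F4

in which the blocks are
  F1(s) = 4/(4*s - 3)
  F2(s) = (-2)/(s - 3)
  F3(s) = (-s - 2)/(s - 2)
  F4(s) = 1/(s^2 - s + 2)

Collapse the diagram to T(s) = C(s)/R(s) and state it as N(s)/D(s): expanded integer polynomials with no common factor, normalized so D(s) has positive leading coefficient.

Answer: (4*s^4 - 28*s^3 + 59*s^2 - 35*s + 46)/(4*s^5 - 27*s^4 + 62*s^3 - 79*s^2 + 64*s - 4)

Working:
(1) close the feedback loop around F1, F2: (4*s - 12)/(4*s^2 - 15*s + 1)
(2) reduce the series chain F3, F4: (-s - 2)/(s^3 - 3*s^2 + 4*s - 4)
(3) combine [F1/(1+F1*F2)], (F3*F4) in parallel: this yields T(s), and no further normalization is needed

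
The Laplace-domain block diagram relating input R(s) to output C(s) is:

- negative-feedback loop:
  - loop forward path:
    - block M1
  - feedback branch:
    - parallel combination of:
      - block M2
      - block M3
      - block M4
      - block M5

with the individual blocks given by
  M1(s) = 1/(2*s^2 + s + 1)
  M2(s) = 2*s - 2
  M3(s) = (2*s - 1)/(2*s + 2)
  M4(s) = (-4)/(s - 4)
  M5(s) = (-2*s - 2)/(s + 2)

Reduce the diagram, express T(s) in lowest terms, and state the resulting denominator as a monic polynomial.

Reducing step by step:

Step 1: sum the parallel branches M2, M3, M4, M5 gives (4*s^4 - 10*s^3 - 41*s^2 - 2*s + 40)/(2*s^3 - 2*s^2 - 20*s - 16)
Step 2: apply the feedback formula to M1, (M2+M3+M4+M5) gives (2*s^3 - 2*s^2 - 20*s - 16)/(4*s^5 + 2*s^4 - 50*s^3 - 95*s^2 - 38*s + 24)
No further cancellation is possible in the step-2 result, so that is T(s). Its denominator becomes monic after dividing by the leading coefficient 4.

Answer: s^5 + s^4/2 - 25*s^3/2 - 95*s^2/4 - 19*s/2 + 6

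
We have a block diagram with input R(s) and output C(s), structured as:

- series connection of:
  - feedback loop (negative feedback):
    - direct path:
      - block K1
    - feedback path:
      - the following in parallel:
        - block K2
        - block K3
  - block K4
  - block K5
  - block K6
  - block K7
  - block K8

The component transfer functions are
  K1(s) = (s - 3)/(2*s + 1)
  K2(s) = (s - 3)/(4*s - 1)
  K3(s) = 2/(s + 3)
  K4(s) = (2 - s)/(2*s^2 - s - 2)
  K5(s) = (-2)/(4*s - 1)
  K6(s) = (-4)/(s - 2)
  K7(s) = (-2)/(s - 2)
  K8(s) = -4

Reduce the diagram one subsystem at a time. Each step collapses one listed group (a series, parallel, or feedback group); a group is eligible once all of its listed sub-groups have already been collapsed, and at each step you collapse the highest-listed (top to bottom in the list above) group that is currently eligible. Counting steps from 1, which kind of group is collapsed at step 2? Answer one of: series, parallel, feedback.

Answer: feedback

Working:
Step 1. add K2, K3 (parallel)
Step 2. feedback reduction of K1, (K2+K3)
Step 3. reduce the series chain [K1/(1+K1*(K2+K3))], K4, K5, K6, K7, K8
At step 2 the group reduced is feedback.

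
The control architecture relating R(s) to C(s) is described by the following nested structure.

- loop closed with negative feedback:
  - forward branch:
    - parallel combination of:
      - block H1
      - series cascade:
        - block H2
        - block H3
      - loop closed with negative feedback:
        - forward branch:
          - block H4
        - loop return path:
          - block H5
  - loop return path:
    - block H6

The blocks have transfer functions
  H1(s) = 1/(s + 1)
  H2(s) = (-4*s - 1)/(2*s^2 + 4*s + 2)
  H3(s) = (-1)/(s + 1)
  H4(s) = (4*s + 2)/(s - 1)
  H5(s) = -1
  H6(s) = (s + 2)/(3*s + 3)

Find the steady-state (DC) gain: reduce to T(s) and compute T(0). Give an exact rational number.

The answer is 15/28.

Reasoning:
Step 1 - cascade H2, H3 = (4*s + 1)/(2*s^3 + 6*s^2 + 6*s + 2)
Step 2 - feedback reduction of H4, H5 = (-4*s - 2)/(3*s + 3)
Step 3 - combine H1, (H2*H3), [H4/(1+H4*H5)] in parallel = (-8*s^3 - 14*s^2 + 8*s + 5)/(6*s^3 + 18*s^2 + 18*s + 6)
Step 4 - reduce the feedback loop with forward (H1+(H2*H3)+[H4/(1+H4*H5)]) and return H6 = (-24*s^4 - 66*s^3 - 18*s^2 + 39*s + 15)/(10*s^4 + 42*s^3 + 88*s^2 + 93*s + 28)
Evaluating the step-4 result (the overall T(s)) at s = 0 gives T(0) = 15/28.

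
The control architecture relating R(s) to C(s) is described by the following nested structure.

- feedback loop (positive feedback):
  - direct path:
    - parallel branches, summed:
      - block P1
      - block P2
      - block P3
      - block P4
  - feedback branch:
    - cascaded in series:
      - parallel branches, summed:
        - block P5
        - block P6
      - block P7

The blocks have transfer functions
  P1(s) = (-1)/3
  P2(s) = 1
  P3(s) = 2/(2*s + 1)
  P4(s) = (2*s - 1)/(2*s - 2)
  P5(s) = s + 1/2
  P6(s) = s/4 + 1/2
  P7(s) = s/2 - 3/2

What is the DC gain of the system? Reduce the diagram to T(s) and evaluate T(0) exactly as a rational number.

Step 1: combine P1, P2, P3, P4 in parallel -> (20*s^2 + 8*s - 19)/(12*s^2 - 6*s - 6)
Step 2: combine P5, P6 in parallel -> 5*s/4 + 1
Step 3: reduce the series chain (P5+P6), P7 -> 5*s^2/8 - 11*s/8 - 3/2
Step 4: feedback reduction of (P1+P2+P3+P4), ((P5+P6)*P7) -> (-160*s^2 - 64*s + 152)/(100*s^4 - 180*s^3 - 519*s^2 + 161*s + 276)
DC gain: substitute s = 0 into T(s) from step 4: T(0) = 152/276 = 38/69.

Hence the answer: 38/69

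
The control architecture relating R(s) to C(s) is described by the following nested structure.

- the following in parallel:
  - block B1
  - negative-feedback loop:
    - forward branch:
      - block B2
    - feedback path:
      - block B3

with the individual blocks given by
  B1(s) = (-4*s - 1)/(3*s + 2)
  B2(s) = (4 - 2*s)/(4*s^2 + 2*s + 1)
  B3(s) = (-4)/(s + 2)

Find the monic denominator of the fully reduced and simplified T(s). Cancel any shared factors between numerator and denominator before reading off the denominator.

First reduce the diagram to T(s).

[1] apply the feedback formula to B2, B3, giving (8 - 2*s^2)/(4*s^3 + 10*s^2 + 13*s - 14)
[2] sum the parallel branches B1, [B2/(1+B2*B3)], giving (-16*s^4 - 50*s^3 - 66*s^2 + 67*s + 30)/(12*s^4 + 38*s^3 + 59*s^2 - 16*s - 28)
Step 2 gives the fully reduced T(s), with no common factor left to cancel. The denominator's leading coefficient is 12, so divide each of its coefficients by 12 to get the monic form.

Answer: s^4 + 19*s^3/6 + 59*s^2/12 - 4*s/3 - 7/3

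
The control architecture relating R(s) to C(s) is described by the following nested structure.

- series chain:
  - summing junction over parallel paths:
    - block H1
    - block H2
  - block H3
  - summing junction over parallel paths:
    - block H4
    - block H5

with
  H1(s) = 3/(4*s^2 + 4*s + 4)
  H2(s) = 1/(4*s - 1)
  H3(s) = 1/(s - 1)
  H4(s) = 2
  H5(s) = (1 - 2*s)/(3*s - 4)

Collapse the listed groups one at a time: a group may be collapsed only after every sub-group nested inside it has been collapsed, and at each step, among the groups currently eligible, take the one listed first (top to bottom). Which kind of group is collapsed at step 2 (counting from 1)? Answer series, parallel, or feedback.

Step 1 - add H1, H2 (parallel)
Step 2 - parallel reduction of H4, H5
Step 3 - reduce the series chain (H1+H2), H3, (H4+H5)
Step 2 collapses a parallel group.

Therefore the answer is parallel.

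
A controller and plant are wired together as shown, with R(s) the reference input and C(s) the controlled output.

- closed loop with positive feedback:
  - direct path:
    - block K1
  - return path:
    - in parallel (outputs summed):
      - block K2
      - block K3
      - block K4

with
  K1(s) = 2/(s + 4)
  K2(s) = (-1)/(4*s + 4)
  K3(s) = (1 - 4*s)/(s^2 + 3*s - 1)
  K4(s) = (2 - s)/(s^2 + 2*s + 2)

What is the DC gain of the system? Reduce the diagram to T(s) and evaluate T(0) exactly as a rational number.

First reduce the diagram to T(s).

1. combine K2, K3, K4 in parallel gives (-21*s^4 - 57*s^3 - 35*s^2 + 2)/(4*s^5 + 24*s^4 + 48*s^3 + 44*s^2 + 8*s - 8)
2. feedback reduction of K1, (K2+K3+K4) gives (4*s^5 + 24*s^4 + 48*s^3 + 44*s^2 + 8*s - 8)/(2*s^6 + 20*s^5 + 93*s^4 + 175*s^3 + 127*s^2 + 12*s - 18)
Evaluating the step-2 result (the overall T(s)) at s = 0 gives T(0) = -8/(-18) = 4/9.

Answer: 4/9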